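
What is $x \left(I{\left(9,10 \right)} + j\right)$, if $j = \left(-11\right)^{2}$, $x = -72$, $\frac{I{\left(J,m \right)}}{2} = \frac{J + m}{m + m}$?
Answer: $- \frac{44244}{5} \approx -8848.8$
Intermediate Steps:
$I{\left(J,m \right)} = \frac{J + m}{m}$ ($I{\left(J,m \right)} = 2 \frac{J + m}{m + m} = 2 \frac{J + m}{2 m} = \frac{J + m}{m}$)
$j = 121$
$x \left(I{\left(9,10 \right)} + j\right) = - 72 \left(\frac{9 + 10}{10} + 121\right) = - 72 \left(\frac{1}{10} \cdot 19 + 121\right) = - 72 \left(\frac{19}{10} + 121\right) = \left(-72\right) \frac{1229}{10} = - \frac{44244}{5}$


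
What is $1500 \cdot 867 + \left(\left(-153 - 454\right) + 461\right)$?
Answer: $1300354$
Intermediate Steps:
$1500 \cdot 867 + \left(\left(-153 - 454\right) + 461\right) = 1300500 + \left(-607 + 461\right) = 1300500 - 146 = 1300354$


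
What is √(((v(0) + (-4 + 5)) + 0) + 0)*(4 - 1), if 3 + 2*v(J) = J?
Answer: 3*I*√2/2 ≈ 2.1213*I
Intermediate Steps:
v(J) = -3/2 + J/2
√(((v(0) + (-4 + 5)) + 0) + 0)*(4 - 1) = √((((-3/2 + (½)*0) + (-4 + 5)) + 0) + 0)*(4 - 1) = √((((-3/2 + 0) + 1) + 0) + 0)*3 = √(((-3/2 + 1) + 0) + 0)*3 = √((-½ + 0) + 0)*3 = √(-½ + 0)*3 = √(-½)*3 = (I*√2/2)*3 = 3*I*√2/2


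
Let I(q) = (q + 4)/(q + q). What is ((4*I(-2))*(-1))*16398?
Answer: 32796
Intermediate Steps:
I(q) = (4 + q)/(2*q) (I(q) = (4 + q)/((2*q)) = (4 + q)*(1/(2*q)) = (4 + q)/(2*q))
((4*I(-2))*(-1))*16398 = ((4*((1/2)*(4 - 2)/(-2)))*(-1))*16398 = ((4*((1/2)*(-1/2)*2))*(-1))*16398 = ((4*(-1/2))*(-1))*16398 = -2*(-1)*16398 = 2*16398 = 32796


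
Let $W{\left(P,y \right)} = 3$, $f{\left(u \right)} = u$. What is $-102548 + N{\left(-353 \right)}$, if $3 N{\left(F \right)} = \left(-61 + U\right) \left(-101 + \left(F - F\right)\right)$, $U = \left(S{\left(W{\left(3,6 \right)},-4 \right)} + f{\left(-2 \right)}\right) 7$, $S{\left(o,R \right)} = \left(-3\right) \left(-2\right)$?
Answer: $-101437$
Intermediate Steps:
$S{\left(o,R \right)} = 6$
$U = 28$ ($U = \left(6 - 2\right) 7 = 4 \cdot 7 = 28$)
$N{\left(F \right)} = 1111$ ($N{\left(F \right)} = \frac{\left(-61 + 28\right) \left(-101 + \left(F - F\right)\right)}{3} = \frac{\left(-33\right) \left(-101 + 0\right)}{3} = \frac{\left(-33\right) \left(-101\right)}{3} = \frac{1}{3} \cdot 3333 = 1111$)
$-102548 + N{\left(-353 \right)} = -102548 + 1111 = -101437$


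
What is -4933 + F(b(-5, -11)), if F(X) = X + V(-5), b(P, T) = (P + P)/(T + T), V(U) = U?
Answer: -54313/11 ≈ -4937.5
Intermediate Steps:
b(P, T) = P/T (b(P, T) = (2*P)/((2*T)) = (2*P)*(1/(2*T)) = P/T)
F(X) = -5 + X (F(X) = X - 5 = -5 + X)
-4933 + F(b(-5, -11)) = -4933 + (-5 - 5/(-11)) = -4933 + (-5 - 5*(-1/11)) = -4933 + (-5 + 5/11) = -4933 - 50/11 = -54313/11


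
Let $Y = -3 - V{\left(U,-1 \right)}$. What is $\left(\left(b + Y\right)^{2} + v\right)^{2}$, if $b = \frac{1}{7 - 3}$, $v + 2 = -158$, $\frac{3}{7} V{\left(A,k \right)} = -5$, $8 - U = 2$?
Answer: $\frac{134351281}{20736} \approx 6479.1$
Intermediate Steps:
$U = 6$ ($U = 8 - 2 = 6$)
$V{\left(A,k \right)} = - \frac{35}{3}$ ($V{\left(A,k \right)} = \frac{7}{3} \left(-5\right) = - \frac{35}{3}$)
$v = -160$ ($v = -2 - 158 = -160$)
$Y = \frac{26}{3}$ ($Y = -3 - - \frac{35}{3} = -3 + \frac{35}{3} = \frac{26}{3} \approx 8.6667$)
$b = \frac{1}{4} \approx 0.25$
$\left(\left(b + Y\right)^{2} + v\right)^{2} = \left(\left(\frac{1}{4} + \frac{26}{3}\right)^{2} - 160\right)^{2} = \left(\left(\frac{107}{12}\right)^{2} - 160\right)^{2} = \left(\frac{11449}{144} - 160\right)^{2} = \left(- \frac{11591}{144}\right)^{2} = \frac{134351281}{20736}$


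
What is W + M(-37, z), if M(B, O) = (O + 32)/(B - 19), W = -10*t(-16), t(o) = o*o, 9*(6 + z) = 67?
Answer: -184363/72 ≈ -2560.6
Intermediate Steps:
z = 13/9 (z = -6 + (⅑)*67 = -6 + 67/9 = 13/9 ≈ 1.4444)
t(o) = o²
W = -2560 (W = -10*(-16)² = -10*256 = -2560)
M(B, O) = (32 + O)/(-19 + B)
W + M(-37, z) = -2560 + (32 + 13/9)/(-19 - 37) = -2560 + (301/9)/(-56) = -2560 - 1/56*301/9 = -2560 - 43/72 = -184363/72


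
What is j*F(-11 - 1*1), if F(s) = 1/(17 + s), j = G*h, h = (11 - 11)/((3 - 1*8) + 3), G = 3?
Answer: 0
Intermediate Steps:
h = 0 (h = 0/((3 - 8) + 3) = 0/(-5 + 3) = 0/(-2) = 0*(-1/2) = 0)
j = 0 (j = 3*0 = 0)
j*F(-11 - 1*1) = 0/(17 + (-11 - 1*1)) = 0/(17 + (-11 - 1)) = 0/(17 - 12) = 0/5 = 0*(1/5) = 0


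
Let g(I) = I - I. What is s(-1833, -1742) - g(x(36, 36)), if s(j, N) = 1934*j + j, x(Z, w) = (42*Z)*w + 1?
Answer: -3546855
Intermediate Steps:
x(Z, w) = 1 + 42*Z*w (x(Z, w) = 42*Z*w + 1 = 1 + 42*Z*w)
s(j, N) = 1935*j
g(I) = 0
s(-1833, -1742) - g(x(36, 36)) = 1935*(-1833) - 1*0 = -3546855 + 0 = -3546855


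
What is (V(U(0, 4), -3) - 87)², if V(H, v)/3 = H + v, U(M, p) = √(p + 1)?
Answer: 9261 - 576*√5 ≈ 7973.0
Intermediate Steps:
U(M, p) = √(1 + p)
V(H, v) = 3*H + 3*v (V(H, v) = 3*(H + v) = 3*H + 3*v)
(V(U(0, 4), -3) - 87)² = ((3*√(1 + 4) + 3*(-3)) - 87)² = ((3*√5 - 9) - 87)² = ((-9 + 3*√5) - 87)² = (-96 + 3*√5)²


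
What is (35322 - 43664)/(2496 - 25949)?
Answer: 8342/23453 ≈ 0.35569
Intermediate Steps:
(35322 - 43664)/(2496 - 25949) = -8342/(-23453) = -8342*(-1/23453) = 8342/23453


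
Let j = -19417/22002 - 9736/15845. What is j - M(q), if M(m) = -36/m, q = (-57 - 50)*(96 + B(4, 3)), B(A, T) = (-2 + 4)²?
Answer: -279830021837/186512604150 ≈ -1.5003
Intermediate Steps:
B(A, T) = 4 (B(A, T) = 2² = 4)
j = -521873837/348621690 (j = -19417*1/22002 - 9736*1/15845 = -19417/22002 - 9736/15845 = -521873837/348621690 ≈ -1.4970)
q = -10700 (q = (-57 - 50)*(96 + 4) = -107*100 = -10700)
j - M(q) = -521873837/348621690 - (-36)/(-10700) = -521873837/348621690 - (-36)*(-1)/10700 = -521873837/348621690 - 1*9/2675 = -521873837/348621690 - 9/2675 = -279830021837/186512604150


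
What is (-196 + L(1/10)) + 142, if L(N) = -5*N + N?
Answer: -272/5 ≈ -54.400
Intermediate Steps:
L(N) = -4*N
(-196 + L(1/10)) + 142 = (-196 - 4/10) + 142 = (-196 - 4*⅒) + 142 = (-196 - ⅖) + 142 = -982/5 + 142 = -272/5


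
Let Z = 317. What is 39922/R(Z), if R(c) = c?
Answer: 39922/317 ≈ 125.94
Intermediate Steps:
39922/R(Z) = 39922/317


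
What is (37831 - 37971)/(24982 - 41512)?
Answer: 14/1653 ≈ 0.0084694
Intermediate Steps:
(37831 - 37971)/(24982 - 41512) = -140/(-16530) = -140*(-1/16530) = 14/1653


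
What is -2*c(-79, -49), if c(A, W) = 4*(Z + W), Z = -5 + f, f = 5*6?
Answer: 192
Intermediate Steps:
f = 30
Z = 25 (Z = -5 + 30 = 25)
c(A, W) = 100 + 4*W (c(A, W) = 4*(25 + W) = 100 + 4*W)
-2*c(-79, -49) = -2*(100 + 4*(-49)) = -2*(100 - 196) = -2*(-96) = 192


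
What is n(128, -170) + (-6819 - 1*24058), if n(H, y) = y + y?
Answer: -31217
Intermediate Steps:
n(H, y) = 2*y
n(128, -170) + (-6819 - 1*24058) = 2*(-170) + (-6819 - 1*24058) = -340 + (-6819 - 24058) = -340 - 30877 = -31217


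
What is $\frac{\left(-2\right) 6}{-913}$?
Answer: $\frac{12}{913} \approx 0.013143$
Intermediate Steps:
$\frac{\left(-2\right) 6}{-913} = \left(-12\right) \left(- \frac{1}{913}\right) = \frac{12}{913}$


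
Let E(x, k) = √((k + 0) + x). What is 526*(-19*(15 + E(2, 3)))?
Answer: -149910 - 9994*√5 ≈ -1.7226e+5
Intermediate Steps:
E(x, k) = √(k + x)
526*(-19*(15 + E(2, 3))) = 526*(-19*(15 + √(3 + 2))) = 526*(-19*(15 + √5)) = 526*(-285 - 19*√5) = -149910 - 9994*√5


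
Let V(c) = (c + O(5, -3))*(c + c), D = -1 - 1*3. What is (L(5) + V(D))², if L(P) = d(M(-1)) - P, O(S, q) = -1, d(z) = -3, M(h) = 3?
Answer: 1024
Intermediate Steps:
D = -4 (D = -1 - 3 = -4)
V(c) = 2*c*(-1 + c) (V(c) = (c - 1)*(c + c) = (-1 + c)*(2*c) = 2*c*(-1 + c))
L(P) = -3 - P
(L(5) + V(D))² = ((-3 - 1*5) + 2*(-4)*(-1 - 4))² = ((-3 - 5) + 2*(-4)*(-5))² = (-8 + 40)² = 32² = 1024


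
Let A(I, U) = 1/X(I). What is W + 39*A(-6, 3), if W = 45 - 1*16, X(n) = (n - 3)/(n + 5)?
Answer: 100/3 ≈ 33.333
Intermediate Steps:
X(n) = (-3 + n)/(5 + n)
A(I, U) = (5 + I)/(-3 + I) (A(I, U) = 1/((-3 + I)/(5 + I)) = (5 + I)/(-3 + I))
W = 29 (W = 45 - 16 = 29)
W + 39*A(-6, 3) = 29 + 39*((5 - 6)/(-3 - 6)) = 29 + 39*(-1/(-9)) = 29 + 39*(-⅑*(-1)) = 29 + 39*(⅑) = 29 + 13/3 = 100/3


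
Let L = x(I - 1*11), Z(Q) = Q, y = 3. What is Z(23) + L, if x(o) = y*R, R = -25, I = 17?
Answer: -52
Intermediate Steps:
x(o) = -75 (x(o) = 3*(-25) = -75)
L = -75
Z(23) + L = 23 - 75 = -52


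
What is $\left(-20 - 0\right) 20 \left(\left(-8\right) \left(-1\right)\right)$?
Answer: $-3200$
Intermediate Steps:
$\left(-20 - 0\right) 20 \left(\left(-8\right) \left(-1\right)\right) = \left(-20 + 0\right) 20 \cdot 8 = \left(-20\right) 20 \cdot 8 = \left(-400\right) 8 = -3200$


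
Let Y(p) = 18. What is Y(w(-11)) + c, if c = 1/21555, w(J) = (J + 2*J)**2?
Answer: 387991/21555 ≈ 18.000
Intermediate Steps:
w(J) = 9*J**2 (w(J) = (3*J)**2 = 9*J**2)
c = 1/21555 ≈ 4.6393e-5
Y(w(-11)) + c = 18 + 1/21555 = 387991/21555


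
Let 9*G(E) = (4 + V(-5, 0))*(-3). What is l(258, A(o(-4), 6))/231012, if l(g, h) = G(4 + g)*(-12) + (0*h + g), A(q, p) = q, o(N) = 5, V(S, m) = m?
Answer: 137/115506 ≈ 0.0011861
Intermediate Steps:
G(E) = -4/3 (G(E) = ((4 + 0)*(-3))/9 = (4*(-3))/9 = (1/9)*(-12) = -4/3)
l(g, h) = 16 + g (l(g, h) = -4/3*(-12) + (0*h + g) = 16 + (0 + g) = 16 + g)
l(258, A(o(-4), 6))/231012 = (16 + 258)/231012 = 274*(1/231012) = 137/115506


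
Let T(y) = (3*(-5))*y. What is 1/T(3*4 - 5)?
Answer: -1/105 ≈ -0.0095238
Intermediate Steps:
T(y) = -15*y
1/T(3*4 - 5) = 1/(-15*(3*4 - 5)) = 1/(-15*(12 - 5)) = 1/(-15*7) = 1/(-105) = -1/105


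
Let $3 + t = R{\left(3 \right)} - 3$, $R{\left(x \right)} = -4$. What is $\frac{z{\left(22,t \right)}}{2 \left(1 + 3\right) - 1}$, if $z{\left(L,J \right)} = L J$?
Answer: $- \frac{220}{7} \approx -31.429$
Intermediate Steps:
$t = -10$ ($t = -3 - 7 = -10$)
$z{\left(L,J \right)} = J L$
$\frac{z{\left(22,t \right)}}{2 \left(1 + 3\right) - 1} = \frac{\left(-10\right) 22}{2 \left(1 + 3\right) - 1} = \frac{1}{2 \cdot 4 - 1} \left(-220\right) = \frac{1}{8 - 1} \left(-220\right) = \frac{1}{7} \left(-220\right) = - \frac{220}{7}$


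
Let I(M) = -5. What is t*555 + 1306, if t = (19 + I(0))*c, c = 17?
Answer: 133396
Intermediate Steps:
t = 238 (t = (19 - 5)*17 = 14*17 = 238)
t*555 + 1306 = 238*555 + 1306 = 132090 + 1306 = 133396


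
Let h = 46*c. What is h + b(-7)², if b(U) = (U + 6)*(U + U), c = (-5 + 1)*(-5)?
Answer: 1116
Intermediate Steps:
c = 20 (c = -4*(-5) = 20)
b(U) = 2*U*(6 + U) (b(U) = (6 + U)*(2*U) = 2*U*(6 + U))
h = 920 (h = 46*20 = 920)
h + b(-7)² = 920 + (2*(-7)*(6 - 7))² = 920 + (2*(-7)*(-1))² = 920 + 14² = 920 + 196 = 1116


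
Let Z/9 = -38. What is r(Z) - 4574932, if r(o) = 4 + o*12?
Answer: -4579032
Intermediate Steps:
Z = -342 (Z = 9*(-38) = -342)
r(o) = 4 + 12*o
r(Z) - 4574932 = (4 + 12*(-342)) - 4574932 = (4 - 4104) - 4574932 = -4100 - 4574932 = -4579032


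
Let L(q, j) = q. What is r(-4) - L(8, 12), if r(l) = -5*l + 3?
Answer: 15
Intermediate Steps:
r(l) = 3 - 5*l
r(-4) - L(8, 12) = (3 - 5*(-4)) - 1*8 = (3 + 20) - 8 = 23 - 8 = 15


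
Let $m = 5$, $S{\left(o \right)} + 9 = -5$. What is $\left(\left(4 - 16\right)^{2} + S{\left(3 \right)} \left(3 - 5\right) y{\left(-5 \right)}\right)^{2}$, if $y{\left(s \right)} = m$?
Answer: $80656$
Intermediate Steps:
$S{\left(o \right)} = -14$ ($S{\left(o \right)} = -9 - 5 = -14$)
$y{\left(s \right)} = 5$
$\left(\left(4 - 16\right)^{2} + S{\left(3 \right)} \left(3 - 5\right) y{\left(-5 \right)}\right)^{2} = \left(\left(4 - 16\right)^{2} + - 14 \left(3 - 5\right) 5\right)^{2} = \left(\left(-12\right)^{2} + \left(-14\right) \left(-2\right) 5\right)^{2} = \left(144 + 28 \cdot 5\right)^{2} = \left(144 + 140\right)^{2} = 284^{2} = 80656$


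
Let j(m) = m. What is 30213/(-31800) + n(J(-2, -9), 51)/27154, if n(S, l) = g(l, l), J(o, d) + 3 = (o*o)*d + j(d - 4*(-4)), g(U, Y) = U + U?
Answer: -136193367/143916200 ≈ -0.94634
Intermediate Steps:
g(U, Y) = 2*U
J(o, d) = 13 + d + d*o**2 (J(o, d) = -3 + ((o*o)*d + (d - 4*(-4))) = -3 + (o**2*d + (d + 16)) = -3 + (d*o**2 + (16 + d)) = -3 + (16 + d + d*o**2) = 13 + d + d*o**2)
n(S, l) = 2*l
30213/(-31800) + n(J(-2, -9), 51)/27154 = 30213/(-31800) + (2*51)/27154 = 30213*(-1/31800) + 102*(1/27154) = -10071/10600 + 51/13577 = -136193367/143916200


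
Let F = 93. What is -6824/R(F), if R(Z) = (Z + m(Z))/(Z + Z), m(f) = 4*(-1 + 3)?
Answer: -1269264/101 ≈ -12567.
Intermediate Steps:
m(f) = 8 (m(f) = 4*2 = 8)
R(Z) = (8 + Z)/(2*Z) (R(Z) = (Z + 8)/(Z + Z) = (8 + Z)/((2*Z)) = (8 + Z)*(1/(2*Z)) = (8 + Z)/(2*Z))
-6824/R(F) = -6824*186/(8 + 93) = -6824/((1/2)*(1/93)*101) = -6824/101/186 = -6824*186/101 = -1269264/101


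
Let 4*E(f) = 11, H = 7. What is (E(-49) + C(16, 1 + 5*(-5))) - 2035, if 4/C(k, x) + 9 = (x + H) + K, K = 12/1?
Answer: -56911/28 ≈ -2032.5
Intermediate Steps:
K = 12 (K = 12*1 = 12)
E(f) = 11/4 (E(f) = (1/4)*11 = 11/4)
C(k, x) = 4/(10 + x) (C(k, x) = 4/(-9 + ((x + 7) + 12)) = 4/(-9 + ((7 + x) + 12)) = 4/(-9 + (19 + x)) = 4/(10 + x))
(E(-49) + C(16, 1 + 5*(-5))) - 2035 = (11/4 + 4/(10 + (1 + 5*(-5)))) - 2035 = (11/4 + 4/(10 + (1 - 25))) - 2035 = (11/4 + 4/(10 - 24)) - 2035 = (11/4 + 4/(-14)) - 2035 = (11/4 + 4*(-1/14)) - 2035 = (11/4 - 2/7) - 2035 = 69/28 - 2035 = -56911/28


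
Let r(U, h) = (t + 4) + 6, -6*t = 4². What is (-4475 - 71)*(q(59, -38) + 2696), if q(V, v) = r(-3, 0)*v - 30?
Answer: -32558452/3 ≈ -1.0853e+7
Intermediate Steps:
t = -8/3 (t = -⅙*4² = -⅙*16 = -8/3 ≈ -2.6667)
r(U, h) = 22/3 (r(U, h) = (-8/3 + 4) + 6 = 4/3 + 6 = 22/3)
q(V, v) = -30 + 22*v/3 (q(V, v) = 22*v/3 - 30 = -30 + 22*v/3)
(-4475 - 71)*(q(59, -38) + 2696) = (-4475 - 71)*((-30 + (22/3)*(-38)) + 2696) = -4546*((-30 - 836/3) + 2696) = -4546*(-926/3 + 2696) = -4546*7162/3 = -32558452/3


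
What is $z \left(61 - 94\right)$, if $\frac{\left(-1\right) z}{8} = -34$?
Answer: $-8976$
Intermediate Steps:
$z = 272$ ($z = \left(-8\right) \left(-34\right) = 272$)
$z \left(61 - 94\right) = 272 \left(61 - 94\right) = 272 \left(-33\right) = -8976$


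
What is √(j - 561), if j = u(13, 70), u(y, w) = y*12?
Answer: 9*I*√5 ≈ 20.125*I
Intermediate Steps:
u(y, w) = 12*y
j = 156 (j = 12*13 = 156)
√(j - 561) = √(156 - 561) = √(-405) = 9*I*√5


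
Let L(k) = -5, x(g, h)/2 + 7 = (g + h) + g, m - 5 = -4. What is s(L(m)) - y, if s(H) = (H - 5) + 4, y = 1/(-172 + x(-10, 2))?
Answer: -1331/222 ≈ -5.9955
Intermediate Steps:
m = 1 (m = 5 - 4 = 1)
x(g, h) = -14 + 2*h + 4*g (x(g, h) = -14 + 2*((g + h) + g) = -14 + 2*(h + 2*g) = -14 + (2*h + 4*g) = -14 + 2*h + 4*g)
y = -1/222 (y = 1/(-172 + (-14 + 2*2 + 4*(-10))) = 1/(-172 + (-14 + 4 - 40)) = 1/(-172 - 50) = 1/(-222) = -1/222 ≈ -0.0045045)
s(H) = -1 + H (s(H) = (-5 + H) + 4 = -1 + H)
s(L(m)) - y = (-1 - 5) - 1*(-1/222) = -6 + 1/222 = -1331/222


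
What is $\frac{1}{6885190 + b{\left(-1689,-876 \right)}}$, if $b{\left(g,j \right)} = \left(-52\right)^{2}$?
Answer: $\frac{1}{6887894} \approx 1.4518 \cdot 10^{-7}$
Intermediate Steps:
$b{\left(g,j \right)} = 2704$
$\frac{1}{6885190 + b{\left(-1689,-876 \right)}} = \frac{1}{6885190 + 2704} = \frac{1}{6887894}$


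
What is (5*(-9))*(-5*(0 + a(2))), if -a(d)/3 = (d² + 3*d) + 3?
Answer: -8775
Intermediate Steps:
a(d) = -9 - 9*d - 3*d² (a(d) = -3*((d² + 3*d) + 3) = -3*(3 + d² + 3*d) = -9 - 9*d - 3*d²)
(5*(-9))*(-5*(0 + a(2))) = (5*(-9))*(-5*(0 + (-9 - 9*2 - 3*2²))) = -(-225)*(0 + (-9 - 18 - 3*4)) = -(-225)*(0 + (-9 - 18 - 12)) = -(-225)*(0 - 39) = -(-225)*(-39) = -45*195 = -8775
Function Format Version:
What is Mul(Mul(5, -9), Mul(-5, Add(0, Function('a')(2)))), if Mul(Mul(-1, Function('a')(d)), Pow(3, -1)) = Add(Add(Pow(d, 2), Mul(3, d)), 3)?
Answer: -8775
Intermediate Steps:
Function('a')(d) = Add(-9, Mul(-9, d), Mul(-3, Pow(d, 2))) (Function('a')(d) = Mul(-3, Add(Add(Pow(d, 2), Mul(3, d)), 3)) = Mul(-3, Add(3, Pow(d, 2), Mul(3, d))) = Add(-9, Mul(-9, d), Mul(-3, Pow(d, 2))))
Mul(Mul(5, -9), Mul(-5, Add(0, Function('a')(2)))) = Mul(Mul(5, -9), Mul(-5, Add(0, Add(-9, Mul(-9, 2), Mul(-3, Pow(2, 2)))))) = Mul(-45, Mul(-5, Add(0, Add(-9, -18, Mul(-3, 4))))) = Mul(-45, Mul(-5, Add(0, Add(-9, -18, -12)))) = Mul(-45, Mul(-5, Add(0, -39))) = Mul(-45, Mul(-5, -39)) = Mul(-45, 195) = -8775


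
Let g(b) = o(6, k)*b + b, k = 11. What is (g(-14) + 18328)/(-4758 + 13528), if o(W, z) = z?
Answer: 1816/877 ≈ 2.0707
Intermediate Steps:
g(b) = 12*b (g(b) = 11*b + b = 12*b)
(g(-14) + 18328)/(-4758 + 13528) = (12*(-14) + 18328)/(-4758 + 13528) = (-168 + 18328)/8770 = 18160*(1/8770) = 1816/877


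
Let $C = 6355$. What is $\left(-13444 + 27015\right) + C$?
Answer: $19926$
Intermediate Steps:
$\left(-13444 + 27015\right) + C = \left(-13444 + 27015\right) + 6355 = 13571 + 6355 = 19926$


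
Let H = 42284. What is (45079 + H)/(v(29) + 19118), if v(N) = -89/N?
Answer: 2533527/554333 ≈ 4.5704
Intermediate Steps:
(45079 + H)/(v(29) + 19118) = (45079 + 42284)/(-89/29 + 19118) = 87363/(-89*1/29 + 19118) = 87363/(-89/29 + 19118) = 87363/(554333/29) = 87363*(29/554333) = 2533527/554333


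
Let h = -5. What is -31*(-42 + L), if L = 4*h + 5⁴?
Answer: -17453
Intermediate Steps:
L = 605 (L = 4*(-5) + 5⁴ = -20 + 625 = 605)
-31*(-42 + L) = -31*(-42 + 605) = -31*563 = -17453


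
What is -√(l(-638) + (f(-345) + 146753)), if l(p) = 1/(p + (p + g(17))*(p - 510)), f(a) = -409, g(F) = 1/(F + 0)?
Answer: -√22644399072588284462/12439214 ≈ -382.55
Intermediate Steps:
g(F) = 1/F
l(p) = 1/(p + (-510 + p)*(1/17 + p)) (l(p) = 1/(p + (p + 1/17)*(p - 510)) = 1/(p + (p + 1/17)*(-510 + p)) = 1/(p + (1/17 + p)*(-510 + p)) = 1/(p + (-510 + p)*(1/17 + p)))
-√(l(-638) + (f(-345) + 146753)) = -√(17/(-510 - 8652*(-638) + 17*(-638)²) + (-409 + 146753)) = -√(17/(-510 + 5519976 + 17*407044) + 146344) = -√(17/(-510 + 5519976 + 6919748) + 146344) = -√(17/12439214 + 146344) = -√(1820404333633/12439214) = -√22644399072588284462/12439214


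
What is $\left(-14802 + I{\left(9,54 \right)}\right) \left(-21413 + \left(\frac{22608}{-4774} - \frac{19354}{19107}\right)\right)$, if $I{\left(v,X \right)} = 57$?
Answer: $\frac{39680502878945}{125643} \approx 3.1582 \cdot 10^{8}$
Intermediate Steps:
$\left(-14802 + I{\left(9,54 \right)}\right) \left(-21413 + \left(\frac{22608}{-4774} - \frac{19354}{19107}\right)\right) = \left(-14802 + 57\right) \left(-21413 + \left(\frac{22608}{-4774} - \frac{19354}{19107}\right)\right) = - 14745 \left(-21413 + \left(22608 \left(- \frac{1}{4774}\right) - \frac{19354}{19107}\right)\right) = - 14745 \left(-21413 - \frac{2166806}{376929}\right) = \left(-14745\right) \left(- \frac{8073347483}{376929}\right) = \frac{39680502878945}{125643}$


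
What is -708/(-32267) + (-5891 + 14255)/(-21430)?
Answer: -127354374/345740905 ≈ -0.36835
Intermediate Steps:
-708/(-32267) + (-5891 + 14255)/(-21430) = -708*(-1/32267) + 8364*(-1/21430) = 708/32267 - 4182/10715 = -127354374/345740905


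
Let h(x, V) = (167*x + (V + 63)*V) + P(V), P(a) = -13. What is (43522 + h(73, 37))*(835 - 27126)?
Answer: -1561685400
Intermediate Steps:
h(x, V) = -13 + 167*x + V*(63 + V) (h(x, V) = (167*x + (V + 63)*V) - 13 = (167*x + (63 + V)*V) - 13 = (167*x + V*(63 + V)) - 13 = -13 + 167*x + V*(63 + V))
(43522 + h(73, 37))*(835 - 27126) = (43522 + (-13 + 37**2 + 63*37 + 167*73))*(835 - 27126) = (43522 + (-13 + 1369 + 2331 + 12191))*(-26291) = (43522 + 15878)*(-26291) = 59400*(-26291) = -1561685400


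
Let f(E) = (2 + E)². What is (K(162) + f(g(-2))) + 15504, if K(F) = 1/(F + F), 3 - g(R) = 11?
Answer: 5034961/324 ≈ 15540.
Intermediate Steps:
g(R) = -8 (g(R) = 3 - 1*11 = 3 - 11 = -8)
K(F) = 1/(2*F)
(K(162) + f(g(-2))) + 15504 = ((½)/162 + (2 - 8)²) + 15504 = ((½)*(1/162) + (-6)²) + 15504 = (1/324 + 36) + 15504 = 11665/324 + 15504 = 5034961/324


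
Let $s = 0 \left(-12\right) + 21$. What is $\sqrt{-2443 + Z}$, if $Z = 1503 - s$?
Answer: $31 i \approx 31.0 i$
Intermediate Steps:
$s = 21$ ($s = 0 + 21 = 21$)
$Z = 1482$ ($Z = 1503 - 21 = 1482$)
$\sqrt{-2443 + Z} = \sqrt{-2443 + 1482} = \sqrt{-961} = 31 i$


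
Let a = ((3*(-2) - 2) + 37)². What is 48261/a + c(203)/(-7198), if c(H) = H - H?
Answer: 48261/841 ≈ 57.385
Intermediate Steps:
a = 841 (a = ((-6 - 2) + 37)² = (-8 + 37)² = 29² = 841)
c(H) = 0
48261/a + c(203)/(-7198) = 48261/841 + 0/(-7198) = 48261*(1/841) + 0*(-1/7198) = 48261/841 + 0 = 48261/841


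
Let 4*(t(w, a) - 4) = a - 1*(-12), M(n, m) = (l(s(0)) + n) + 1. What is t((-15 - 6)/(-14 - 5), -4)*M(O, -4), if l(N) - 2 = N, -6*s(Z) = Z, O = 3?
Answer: 36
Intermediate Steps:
s(Z) = -Z/6
l(N) = 2 + N
M(n, m) = 3 + n (M(n, m) = ((2 - 1/6*0) + n) + 1 = ((2 + 0) + n) + 1 = (2 + n) + 1 = 3 + n)
t(w, a) = 7 + a/4 (t(w, a) = 4 + (a - 1*(-12))/4 = 4 + (a + 12)/4 = 4 + (12 + a)/4 = 4 + (3 + a/4) = 7 + a/4)
t((-15 - 6)/(-14 - 5), -4)*M(O, -4) = (7 + (1/4)*(-4))*(3 + 3) = (7 - 1)*6 = 6*6 = 36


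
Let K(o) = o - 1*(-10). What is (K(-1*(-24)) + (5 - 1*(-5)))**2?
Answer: 1936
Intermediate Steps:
K(o) = 10 + o (K(o) = o + 10 = 10 + o)
(K(-1*(-24)) + (5 - 1*(-5)))**2 = ((10 - 1*(-24)) + (5 - 1*(-5)))**2 = ((10 + 24) + (5 + 5))**2 = (34 + 10)**2 = 44**2 = 1936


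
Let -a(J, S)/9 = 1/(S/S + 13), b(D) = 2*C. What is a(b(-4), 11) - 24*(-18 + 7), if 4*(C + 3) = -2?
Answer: 3687/14 ≈ 263.36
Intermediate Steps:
C = -7/2 (C = -3 + (1/4)*(-2) = -3 - 1/2 = -7/2 ≈ -3.5000)
b(D) = -7 (b(D) = 2*(-7/2) = -7)
a(J, S) = -9/14 (a(J, S) = -9/(S/S + 13) = -9/(1 + 13) = -9/14)
a(b(-4), 11) - 24*(-18 + 7) = -9/14 - 24*(-18 + 7) = -9/14 - 24*(-11) = -9/14 + 264 = 3687/14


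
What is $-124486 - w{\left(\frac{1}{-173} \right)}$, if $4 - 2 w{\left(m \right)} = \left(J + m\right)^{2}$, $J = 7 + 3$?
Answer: $- \frac{7448613263}{59858} \approx -1.2444 \cdot 10^{5}$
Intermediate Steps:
$J = 10$
$w{\left(m \right)} = 2 - \frac{\left(10 + m\right)^{2}}{2}$
$-124486 - w{\left(\frac{1}{-173} \right)} = -124486 - \left(2 - \frac{\left(10 + \frac{1}{-173}\right)^{2}}{2}\right) = -124486 - \left(2 - \frac{\left(10 - \frac{1}{173}\right)^{2}}{2}\right) = -124486 - \left(2 - \frac{\left(\frac{1729}{173}\right)^{2}}{2}\right) = -124486 - \left(2 - \frac{2989441}{59858}\right) = -124486 - - \frac{2869725}{59858} = -124486 + \frac{2869725}{59858} = - \frac{7448613263}{59858}$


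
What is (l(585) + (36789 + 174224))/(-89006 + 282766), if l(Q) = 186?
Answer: 211199/193760 ≈ 1.0900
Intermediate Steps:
(l(585) + (36789 + 174224))/(-89006 + 282766) = (186 + (36789 + 174224))/(-89006 + 282766) = (186 + 211013)/193760 = 211199*(1/193760) = 211199/193760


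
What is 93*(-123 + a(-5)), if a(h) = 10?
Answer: -10509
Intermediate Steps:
93*(-123 + a(-5)) = 93*(-123 + 10) = 93*(-113) = -10509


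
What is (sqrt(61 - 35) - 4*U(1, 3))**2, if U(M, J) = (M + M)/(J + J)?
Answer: 250/9 - 8*sqrt(26)/3 ≈ 14.180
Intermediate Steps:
U(M, J) = M/J (U(M, J) = (2*M)/((2*J)) = (2*M)*(1/(2*J)) = M/J)
(sqrt(61 - 35) - 4*U(1, 3))**2 = (sqrt(61 - 35) - 4/3)**2 = (sqrt(26) - 4/3)**2 = (-4/3 + sqrt(26))**2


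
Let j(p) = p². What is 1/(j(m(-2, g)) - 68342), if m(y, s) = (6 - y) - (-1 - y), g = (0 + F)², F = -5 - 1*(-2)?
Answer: -1/68293 ≈ -1.4643e-5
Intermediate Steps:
F = -3 (F = -5 + 2 = -3)
g = 9 (g = (0 - 3)² = (-3)² = 9)
m(y, s) = 7 (m(y, s) = (6 - y) + (1 + y) = 7)
1/(j(m(-2, g)) - 68342) = 1/(7² - 68342) = 1/(49 - 68342) = 1/(-68293) = -1/68293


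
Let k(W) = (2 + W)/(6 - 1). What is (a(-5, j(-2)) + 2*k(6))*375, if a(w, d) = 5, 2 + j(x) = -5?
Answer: 3075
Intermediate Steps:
j(x) = -7 (j(x) = -2 - 5 = -7)
k(W) = ⅖ + W/5 (k(W) = (2 + W)/5 = (2 + W)*(⅕) = ⅖ + W/5)
(a(-5, j(-2)) + 2*k(6))*375 = (5 + 2*(⅖ + (⅕)*6))*375 = (5 + 2*(⅖ + 6/5))*375 = (5 + 2*(8/5))*375 = (5 + 16/5)*375 = (41/5)*375 = 3075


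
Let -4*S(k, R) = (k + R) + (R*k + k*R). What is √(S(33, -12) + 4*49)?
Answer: √1555/2 ≈ 19.717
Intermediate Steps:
S(k, R) = -R/4 - k/4 - R*k/2 (S(k, R) = -((k + R) + (R*k + k*R))/4 = -((R + k) + (R*k + R*k))/4 = -((R + k) + 2*R*k)/4 = -(R + k + 2*R*k)/4 = -R/4 - k/4 - R*k/2)
√(S(33, -12) + 4*49) = √((-¼*(-12) - ¼*33 - ½*(-12)*33) + 4*49) = √((3 - 33/4 + 198) + 196) = √(771/4 + 196) = √(1555/4) = √1555/2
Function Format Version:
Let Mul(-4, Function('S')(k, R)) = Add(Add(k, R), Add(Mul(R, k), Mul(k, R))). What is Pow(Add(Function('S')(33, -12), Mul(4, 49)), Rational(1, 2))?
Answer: Mul(Rational(1, 2), Pow(1555, Rational(1, 2))) ≈ 19.717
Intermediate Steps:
Function('S')(k, R) = Add(Mul(Rational(-1, 4), R), Mul(Rational(-1, 4), k), Mul(Rational(-1, 2), R, k)) (Function('S')(k, R) = Mul(Rational(-1, 4), Add(Add(k, R), Add(Mul(R, k), Mul(k, R)))) = Mul(Rational(-1, 4), Add(Add(R, k), Add(Mul(R, k), Mul(R, k)))) = Mul(Rational(-1, 4), Add(Add(R, k), Mul(2, R, k))) = Mul(Rational(-1, 4), Add(R, k, Mul(2, R, k))) = Add(Mul(Rational(-1, 4), R), Mul(Rational(-1, 4), k), Mul(Rational(-1, 2), R, k)))
Pow(Add(Function('S')(33, -12), Mul(4, 49)), Rational(1, 2)) = Pow(Add(Add(Mul(Rational(-1, 4), -12), Mul(Rational(-1, 4), 33), Mul(Rational(-1, 2), -12, 33)), Mul(4, 49)), Rational(1, 2)) = Pow(Add(Add(3, Rational(-33, 4), 198), 196), Rational(1, 2)) = Pow(Add(Rational(771, 4), 196), Rational(1, 2)) = Pow(Rational(1555, 4), Rational(1, 2)) = Mul(Rational(1, 2), Pow(1555, Rational(1, 2)))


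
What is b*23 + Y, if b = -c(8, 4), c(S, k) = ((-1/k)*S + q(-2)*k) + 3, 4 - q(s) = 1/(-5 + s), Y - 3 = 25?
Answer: -2633/7 ≈ -376.14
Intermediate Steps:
Y = 28 (Y = 3 + 25 = 28)
q(s) = 4 - 1/(-5 + s)
c(S, k) = 3 + 29*k/7 - S/k (c(S, k) = ((-1/k)*S + ((-21 + 4*(-2))/(-5 - 2))*k) + 3 = (-S/k + ((-21 - 8)/(-7))*k) + 3 = (-S/k + (-⅐*(-29))*k) + 3 = (-S/k + 29*k/7) + 3 = (29*k/7 - S/k) + 3 = 3 + 29*k/7 - S/k)
b = -123/7 (b = -(3 + (29/7)*4 - 1*8/4) = -(3 + 116/7 - 1*8*¼) = -(3 + 116/7 - 2) = -1*123/7 = -123/7 ≈ -17.571)
b*23 + Y = -123/7*23 + 28 = -2829/7 + 28 = -2633/7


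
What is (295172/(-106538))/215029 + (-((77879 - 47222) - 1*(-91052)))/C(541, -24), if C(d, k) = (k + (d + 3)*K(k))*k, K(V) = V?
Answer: -1394147441397029/3595758907129920 ≈ -0.38772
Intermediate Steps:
C(d, k) = k*(k + k*(3 + d)) (C(d, k) = (k + (d + 3)*k)*k = (k + (3 + d)*k)*k = (k + k*(3 + d))*k = k*(k + k*(3 + d)))
(295172/(-106538))/215029 + (-((77879 - 47222) - 1*(-91052)))/C(541, -24) = (295172/(-106538))/215029 + (-((77879 - 47222) - 1*(-91052)))/(((-24)²*(4 + 541))) = (295172*(-1/106538))*(1/215029) + (-(30657 + 91052))/((576*545)) = -147586/53269*1/215029 - 1*121709/313920 = -147586/11454379801 - 121709*1/313920 = -147586/11454379801 - 121709/313920 = -1394147441397029/3595758907129920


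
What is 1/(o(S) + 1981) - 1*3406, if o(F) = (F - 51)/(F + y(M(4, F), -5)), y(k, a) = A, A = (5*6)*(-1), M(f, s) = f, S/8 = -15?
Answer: -337558392/99107 ≈ -3406.0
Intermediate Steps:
S = -120 (S = 8*(-15) = -120)
A = -30 (A = 30*(-1) = -30)
y(k, a) = -30
o(F) = (-51 + F)/(-30 + F) (o(F) = (F - 51)/(F - 30) = (-51 + F)/(-30 + F))
1/(o(S) + 1981) - 1*3406 = 1/((-51 - 120)/(-30 - 120) + 1981) - 1*3406 = 1/(-171/(-150) + 1981) - 3406 = 1/(-1/150*(-171) + 1981) - 3406 = 1/(57/50 + 1981) - 3406 = 1/(99107/50) - 3406 = 50/99107 - 3406 = -337558392/99107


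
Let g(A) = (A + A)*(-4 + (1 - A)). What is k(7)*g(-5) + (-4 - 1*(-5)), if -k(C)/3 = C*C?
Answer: 2941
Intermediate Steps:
k(C) = -3*C² (k(C) = -3*C*C = -3*C²)
g(A) = 2*A*(-3 - A) (g(A) = (2*A)*(-3 - A) = 2*A*(-3 - A))
k(7)*g(-5) + (-4 - 1*(-5)) = (-3*7²)*(-2*(-5)*(3 - 5)) + (-4 - 1*(-5)) = (-3*49)*(-2*(-5)*(-2)) + (-4 + 5) = -147*(-20) + 1 = 2940 + 1 = 2941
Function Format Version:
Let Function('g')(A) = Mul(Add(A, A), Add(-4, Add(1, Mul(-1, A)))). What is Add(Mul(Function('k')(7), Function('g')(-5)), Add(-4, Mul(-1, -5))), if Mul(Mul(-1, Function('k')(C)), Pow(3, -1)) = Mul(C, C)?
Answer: 2941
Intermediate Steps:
Function('k')(C) = Mul(-3, Pow(C, 2)) (Function('k')(C) = Mul(-3, Mul(C, C)) = Mul(-3, Pow(C, 2)))
Function('g')(A) = Mul(2, A, Add(-3, Mul(-1, A))) (Function('g')(A) = Mul(Mul(2, A), Add(-3, Mul(-1, A))) = Mul(2, A, Add(-3, Mul(-1, A))))
Add(Mul(Function('k')(7), Function('g')(-5)), Add(-4, Mul(-1, -5))) = Add(Mul(Mul(-3, Pow(7, 2)), Mul(-2, -5, Add(3, -5))), Add(-4, Mul(-1, -5))) = Add(Mul(Mul(-3, 49), Mul(-2, -5, -2)), Add(-4, 5)) = Add(Mul(-147, -20), 1) = Add(2940, 1) = 2941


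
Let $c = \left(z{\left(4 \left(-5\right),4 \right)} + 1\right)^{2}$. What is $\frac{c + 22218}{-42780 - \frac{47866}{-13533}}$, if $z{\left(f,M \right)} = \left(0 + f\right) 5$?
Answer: $- \frac{33331779}{44530298} \approx -0.74852$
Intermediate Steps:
$z{\left(f,M \right)} = 5 f$ ($z{\left(f,M \right)} = f 5 = 5 f$)
$c = 9801$ ($c = \left(5 \cdot 4 \left(-5\right) + 1\right)^{2} = \left(5 \left(-20\right) + 1\right)^{2} = \left(-100 + 1\right)^{2} = \left(-99\right)^{2} = 9801$)
$\frac{c + 22218}{-42780 - \frac{47866}{-13533}} = \frac{9801 + 22218}{-42780 - \frac{47866}{-13533}} = \frac{32019}{-42780 - - \frac{3682}{1041}} = \frac{32019}{-42780 + \frac{3682}{1041}} = \frac{32019}{- \frac{44530298}{1041}} = 32019 \left(- \frac{1041}{44530298}\right) = - \frac{33331779}{44530298}$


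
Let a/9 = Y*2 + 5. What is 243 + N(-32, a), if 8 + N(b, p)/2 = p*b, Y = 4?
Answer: -7261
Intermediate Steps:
a = 117 (a = 9*(4*2 + 5) = 9*(8 + 5) = 9*13 = 117)
N(b, p) = -16 + 2*b*p (N(b, p) = -16 + 2*(p*b) = -16 + 2*(b*p) = -16 + 2*b*p)
243 + N(-32, a) = 243 + (-16 + 2*(-32)*117) = 243 + (-16 - 7488) = 243 - 7504 = -7261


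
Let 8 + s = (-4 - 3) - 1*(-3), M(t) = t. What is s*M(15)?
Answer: -180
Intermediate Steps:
s = -12 (s = -8 + ((-4 - 3) - 1*(-3)) = -8 + (-7 + 3) = -8 - 4 = -12)
s*M(15) = -12*15 = -180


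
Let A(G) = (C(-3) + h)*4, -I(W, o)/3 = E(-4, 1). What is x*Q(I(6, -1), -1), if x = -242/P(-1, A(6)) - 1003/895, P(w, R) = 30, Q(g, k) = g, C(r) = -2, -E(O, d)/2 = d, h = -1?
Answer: -49336/895 ≈ -55.124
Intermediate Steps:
E(O, d) = -2*d
I(W, o) = 6 (I(W, o) = -(-6) = -3*(-2) = 6)
A(G) = -12 (A(G) = (-2 - 1)*4 = -3*4 = -12)
x = -24668/2685 (x = -242/30 - 1003/895 = -242*1/30 - 1003*1/895 = -121/15 - 1003/895 = -24668/2685 ≈ -9.1873)
x*Q(I(6, -1), -1) = -24668/2685*6 = -49336/895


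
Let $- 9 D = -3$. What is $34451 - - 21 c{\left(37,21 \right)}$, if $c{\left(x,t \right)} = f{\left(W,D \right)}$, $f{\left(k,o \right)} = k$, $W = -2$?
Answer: $34409$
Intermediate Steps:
$D = \frac{1}{3}$ ($D = \left(- \frac{1}{9}\right) \left(-3\right) = \frac{1}{3} \approx 0.33333$)
$c{\left(x,t \right)} = -2$
$34451 - - 21 c{\left(37,21 \right)} = 34451 - \left(-21\right) \left(-2\right) = 34451 - 42 = 34409$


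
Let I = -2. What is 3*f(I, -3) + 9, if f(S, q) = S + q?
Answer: -6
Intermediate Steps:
3*f(I, -3) + 9 = 3*(-2 - 3) + 9 = 3*(-5) + 9 = -15 + 9 = -6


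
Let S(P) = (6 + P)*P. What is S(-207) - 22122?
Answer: 19485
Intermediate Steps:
S(P) = P*(6 + P)
S(-207) - 22122 = -207*(6 - 207) - 22122 = -207*(-201) - 22122 = 41607 - 22122 = 19485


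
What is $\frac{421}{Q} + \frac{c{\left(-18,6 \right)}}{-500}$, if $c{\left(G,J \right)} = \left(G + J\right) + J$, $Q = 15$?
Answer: $\frac{21059}{750} \approx 28.079$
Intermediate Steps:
$c{\left(G,J \right)} = G + 2 J$
$\frac{421}{Q} + \frac{c{\left(-18,6 \right)}}{-500} = \frac{421}{15} + \frac{-18 + 2 \cdot 6}{-500} = 421 \cdot \frac{1}{15} + \left(-18 + 12\right) \left(- \frac{1}{500}\right) = \frac{421}{15} - - \frac{3}{250} = \frac{421}{15} + \frac{3}{250} = \frac{21059}{750}$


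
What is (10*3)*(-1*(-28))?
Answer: 840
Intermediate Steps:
(10*3)*(-1*(-28)) = 30*28 = 840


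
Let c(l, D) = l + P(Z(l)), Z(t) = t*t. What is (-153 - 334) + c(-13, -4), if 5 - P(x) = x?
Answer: -664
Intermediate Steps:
Z(t) = t**2
P(x) = 5 - x
c(l, D) = 5 + l - l**2 (c(l, D) = l + (5 - l**2) = 5 + l - l**2)
(-153 - 334) + c(-13, -4) = (-153 - 334) + (5 - 13 - 1*(-13)**2) = -487 + (5 - 13 - 1*169) = -487 + (5 - 13 - 169) = -487 - 177 = -664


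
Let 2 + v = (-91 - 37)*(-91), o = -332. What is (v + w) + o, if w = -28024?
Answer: -16710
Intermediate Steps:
v = 11646 (v = -2 + (-91 - 37)*(-91) = -2 - 128*(-91) = -2 + 11648 = 11646)
(v + w) + o = (11646 - 28024) - 332 = -16378 - 332 = -16710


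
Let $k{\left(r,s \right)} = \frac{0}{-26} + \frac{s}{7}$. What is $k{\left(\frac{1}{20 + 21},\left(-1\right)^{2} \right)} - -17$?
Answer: $\frac{120}{7} \approx 17.143$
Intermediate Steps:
$k{\left(r,s \right)} = \frac{s}{7}$ ($k{\left(r,s \right)} = 0 \left(- \frac{1}{26}\right) + s \frac{1}{7} = 0 + \frac{s}{7} = \frac{s}{7}$)
$k{\left(\frac{1}{20 + 21},\left(-1\right)^{2} \right)} - -17 = \frac{\left(-1\right)^{2}}{7} - -17 = \frac{1}{7} \cdot 1 + 17 = \frac{1}{7} + 17 = \frac{120}{7}$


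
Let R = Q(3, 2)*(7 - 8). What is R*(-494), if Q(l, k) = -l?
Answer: -1482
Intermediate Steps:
R = 3 (R = (-1*3)*(7 - 8) = -3*(-1) = 3)
R*(-494) = 3*(-494) = -1482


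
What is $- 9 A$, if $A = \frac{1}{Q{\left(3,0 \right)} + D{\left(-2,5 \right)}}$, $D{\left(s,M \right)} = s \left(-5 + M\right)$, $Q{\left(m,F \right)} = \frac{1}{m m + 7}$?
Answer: $-144$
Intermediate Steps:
$Q{\left(m,F \right)} = \frac{1}{7 + m^{2}}$ ($Q{\left(m,F \right)} = \frac{1}{m^{2} + 7} = \frac{1}{7 + m^{2}}$)
$A = 16$ ($A = \frac{1}{\frac{1}{7 + 3^{2}} - 2 \left(-5 + 5\right)} = \frac{1}{\frac{1}{7 + 9} - 0} = \frac{1}{\frac{1}{16} + 0} = \frac{1}{\frac{1}{16}} = 16$)
$- 9 A = \left(-9\right) 16 = -144$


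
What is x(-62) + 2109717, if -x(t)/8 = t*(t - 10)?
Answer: 2074005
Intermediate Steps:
x(t) = -8*t*(-10 + t) (x(t) = -8*t*(t - 10) = -8*t*(-10 + t))
x(-62) + 2109717 = 8*(-62)*(10 - 1*(-62)) + 2109717 = 8*(-62)*(10 + 62) + 2109717 = 8*(-62)*72 + 2109717 = -35712 + 2109717 = 2074005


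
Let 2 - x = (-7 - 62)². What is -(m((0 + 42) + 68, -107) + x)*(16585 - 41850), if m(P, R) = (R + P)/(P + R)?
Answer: -120210870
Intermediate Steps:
m(P, R) = 1 (m(P, R) = (P + R)/(P + R) = 1)
x = -4759 (x = 2 - (-7 - 62)² = 2 - 1*(-69)² = 2 - 1*4761 = 2 - 4761 = -4759)
-(m((0 + 42) + 68, -107) + x)*(16585 - 41850) = -(1 - 4759)*(16585 - 41850) = -(-4758)*(-25265) = -1*120210870 = -120210870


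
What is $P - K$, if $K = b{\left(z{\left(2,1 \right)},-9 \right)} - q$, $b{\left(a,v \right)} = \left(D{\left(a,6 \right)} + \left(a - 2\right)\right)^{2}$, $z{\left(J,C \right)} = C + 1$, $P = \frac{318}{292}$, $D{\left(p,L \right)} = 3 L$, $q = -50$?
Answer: $- \frac{54445}{146} \approx -372.91$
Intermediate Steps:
$P = \frac{159}{146}$ ($P = 318 \cdot \frac{1}{292} = \frac{159}{146} \approx 1.089$)
$z{\left(J,C \right)} = 1 + C$
$b{\left(a,v \right)} = \left(16 + a\right)^{2}$ ($b{\left(a,v \right)} = \left(3 \cdot 6 + \left(a - 2\right)\right)^{2} = \left(18 + \left(-2 + a\right)\right)^{2} = \left(16 + a\right)^{2}$)
$K = 374$ ($K = \left(16 + \left(1 + 1\right)\right)^{2} - -50 = \left(16 + 2\right)^{2} + 50 = 18^{2} + 50 = 324 + 50 = 374$)
$P - K = \frac{159}{146} - 374 = - \frac{54445}{146}$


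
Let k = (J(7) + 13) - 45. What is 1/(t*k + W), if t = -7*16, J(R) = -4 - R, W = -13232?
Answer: -1/8416 ≈ -0.00011882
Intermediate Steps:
t = -112
k = -43 (k = ((-4 - 1*7) + 13) - 45 = ((-4 - 7) + 13) - 45 = (-11 + 13) - 45 = 2 - 45 = -43)
1/(t*k + W) = 1/(-112*(-43) - 13232) = 1/(4816 - 13232) = 1/(-8416) = -1/8416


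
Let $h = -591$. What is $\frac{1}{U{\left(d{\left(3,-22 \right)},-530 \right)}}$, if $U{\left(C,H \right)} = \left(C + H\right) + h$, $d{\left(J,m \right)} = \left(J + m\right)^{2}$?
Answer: $- \frac{1}{760} \approx -0.0013158$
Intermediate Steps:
$U{\left(C,H \right)} = -591 + C + H$ ($U{\left(C,H \right)} = \left(C + H\right) - 591 = -591 + C + H$)
$\frac{1}{U{\left(d{\left(3,-22 \right)},-530 \right)}} = \frac{1}{-591 + \left(3 - 22\right)^{2} - 530} = \frac{1}{-591 + \left(-19\right)^{2} - 530} = \frac{1}{-591 + 361 - 530} = \frac{1}{-760} = - \frac{1}{760}$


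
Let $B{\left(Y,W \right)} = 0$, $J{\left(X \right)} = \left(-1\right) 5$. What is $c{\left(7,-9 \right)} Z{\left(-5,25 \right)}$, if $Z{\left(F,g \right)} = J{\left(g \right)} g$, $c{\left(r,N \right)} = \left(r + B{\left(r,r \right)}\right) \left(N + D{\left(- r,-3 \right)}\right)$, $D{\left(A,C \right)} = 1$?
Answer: $7000$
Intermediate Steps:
$J{\left(X \right)} = -5$
$c{\left(r,N \right)} = r \left(1 + N\right)$ ($c{\left(r,N \right)} = \left(r + 0\right) \left(N + 1\right) = r \left(1 + N\right)$)
$Z{\left(F,g \right)} = - 5 g$
$c{\left(7,-9 \right)} Z{\left(-5,25 \right)} = 7 \left(1 - 9\right) \left(\left(-5\right) 25\right) = 7 \left(-8\right) \left(-125\right) = \left(-56\right) \left(-125\right) = 7000$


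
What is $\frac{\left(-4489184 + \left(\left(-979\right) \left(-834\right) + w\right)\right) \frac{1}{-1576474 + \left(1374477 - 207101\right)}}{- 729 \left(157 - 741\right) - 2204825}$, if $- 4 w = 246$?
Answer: $- \frac{179159}{35503500084} \approx -5.0462 \cdot 10^{-6}$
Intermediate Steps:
$w = - \frac{123}{2}$ ($w = \left(- \frac{1}{4}\right) 246 = - \frac{123}{2} \approx -61.5$)
$\frac{\left(-4489184 + \left(\left(-979\right) \left(-834\right) + w\right)\right) \frac{1}{-1576474 + \left(1374477 - 207101\right)}}{- 729 \left(157 - 741\right) - 2204825} = \frac{\left(-4489184 - - \frac{1632849}{2}\right) \frac{1}{-1576474 + \left(1374477 - 207101\right)}}{- 729 \left(157 - 741\right) - 2204825} = \frac{\left(-4489184 + \left(816486 - \frac{123}{2}\right)\right) \frac{1}{-1576474 + \left(1374477 - 207101\right)}}{\left(-729\right) \left(-584\right) - 2204825} = \frac{\left(-4489184 + \frac{1632849}{2}\right) \frac{1}{-1576474 + 1167376}}{425736 - 2204825} = \frac{\left(- \frac{7345519}{2}\right) \frac{1}{-409098}}{-1779089} = \left(- \frac{7345519}{2}\right) \left(- \frac{1}{409098}\right) \left(- \frac{1}{1779089}\right) = \frac{179159}{19956} \left(- \frac{1}{1779089}\right) = - \frac{179159}{35503500084}$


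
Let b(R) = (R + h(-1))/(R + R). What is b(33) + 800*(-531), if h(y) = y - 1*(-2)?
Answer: -14018383/33 ≈ -4.2480e+5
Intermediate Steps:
h(y) = 2 + y (h(y) = y + 2 = 2 + y)
b(R) = (1 + R)/(2*R) (b(R) = (R + (2 - 1))/(R + R) = (R + 1)/((2*R)) = (1 + R)*(1/(2*R)) = (1 + R)/(2*R))
b(33) + 800*(-531) = (1/2)*(1 + 33)/33 + 800*(-531) = (1/2)*(1/33)*34 - 424800 = 17/33 - 424800 = -14018383/33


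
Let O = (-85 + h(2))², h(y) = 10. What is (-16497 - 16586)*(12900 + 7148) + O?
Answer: -663242359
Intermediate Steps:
O = 5625 (O = (-85 + 10)² = (-75)² = 5625)
(-16497 - 16586)*(12900 + 7148) + O = (-16497 - 16586)*(12900 + 7148) + 5625 = -33083*20048 + 5625 = -663247984 + 5625 = -663242359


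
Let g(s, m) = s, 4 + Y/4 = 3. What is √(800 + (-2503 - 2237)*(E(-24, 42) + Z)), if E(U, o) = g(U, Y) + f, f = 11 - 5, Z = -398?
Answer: 4*√123290 ≈ 1404.5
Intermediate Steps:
Y = -4 (Y = -16 + 4*3 = -16 + 12 = -4)
f = 6
E(U, o) = 6 + U (E(U, o) = U + 6 = 6 + U)
√(800 + (-2503 - 2237)*(E(-24, 42) + Z)) = √(800 + (-2503 - 2237)*((6 - 24) - 398)) = √(800 - 4740*(-18 - 398)) = √(800 - 4740*(-416)) = √(800 + 1971840) = √1972640 = 4*√123290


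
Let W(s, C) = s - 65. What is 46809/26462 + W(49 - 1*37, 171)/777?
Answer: 34968107/20560974 ≈ 1.7007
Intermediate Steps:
W(s, C) = -65 + s
46809/26462 + W(49 - 1*37, 171)/777 = 46809/26462 + (-65 + (49 - 1*37))/777 = 46809*(1/26462) + (-65 + (49 - 37))*(1/777) = 46809/26462 + (-65 + 12)*(1/777) = 46809/26462 - 53*1/777 = 46809/26462 - 53/777 = 34968107/20560974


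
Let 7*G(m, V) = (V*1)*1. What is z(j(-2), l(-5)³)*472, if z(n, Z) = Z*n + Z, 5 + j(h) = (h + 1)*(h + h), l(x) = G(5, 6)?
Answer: 0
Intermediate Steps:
G(m, V) = V/7 (G(m, V) = ((V*1)*1)/7 = (V*1)/7 = V/7)
l(x) = 6/7 (l(x) = (⅐)*6 = 6/7)
j(h) = -5 + 2*h*(1 + h) (j(h) = -5 + (h + 1)*(h + h) = -5 + (1 + h)*(2*h) = -5 + 2*h*(1 + h))
z(n, Z) = Z + Z*n
z(j(-2), l(-5)³)*472 = ((6/7)³*(1 + (-5 + 2*(-2) + 2*(-2)²)))*472 = (216*(1 + (-5 - 4 + 2*4))/343)*472 = (216*(1 + (-5 - 4 + 8))/343)*472 = (216*(1 - 1)/343)*472 = ((216/343)*0)*472 = 0*472 = 0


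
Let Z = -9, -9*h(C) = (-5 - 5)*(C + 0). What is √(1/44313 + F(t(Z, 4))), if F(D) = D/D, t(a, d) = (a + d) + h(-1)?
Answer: √1963686282/44313 ≈ 1.0000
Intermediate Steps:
h(C) = 10*C/9 (h(C) = -(-5 - 5)*(C + 0)/9 = -(-10)*C/9 = 10*C/9)
t(a, d) = -10/9 + a + d (t(a, d) = (a + d) + (10/9)*(-1) = (a + d) - 10/9 = -10/9 + a + d)
F(D) = 1
√(1/44313 + F(t(Z, 4))) = √(1/44313 + 1) = √(44314/44313) = √1963686282/44313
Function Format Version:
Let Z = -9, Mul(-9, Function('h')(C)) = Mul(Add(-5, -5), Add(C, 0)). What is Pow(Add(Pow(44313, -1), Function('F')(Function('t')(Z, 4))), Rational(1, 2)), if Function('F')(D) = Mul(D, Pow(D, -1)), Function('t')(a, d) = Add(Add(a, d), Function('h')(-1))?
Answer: Mul(Rational(1, 44313), Pow(1963686282, Rational(1, 2))) ≈ 1.0000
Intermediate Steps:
Function('h')(C) = Mul(Rational(10, 9), C) (Function('h')(C) = Mul(Rational(-1, 9), Mul(Add(-5, -5), Add(C, 0))) = Mul(Rational(-1, 9), Mul(-10, C)) = Mul(Rational(10, 9), C))
Function('t')(a, d) = Add(Rational(-10, 9), a, d) (Function('t')(a, d) = Add(Add(a, d), Mul(Rational(10, 9), -1)) = Add(Add(a, d), Rational(-10, 9)) = Add(Rational(-10, 9), a, d))
Function('F')(D) = 1
Pow(Add(Pow(44313, -1), Function('F')(Function('t')(Z, 4))), Rational(1, 2)) = Pow(Add(Pow(44313, -1), 1), Rational(1, 2)) = Pow(Add(Rational(1, 44313), 1), Rational(1, 2)) = Pow(Rational(44314, 44313), Rational(1, 2)) = Mul(Rational(1, 44313), Pow(1963686282, Rational(1, 2)))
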